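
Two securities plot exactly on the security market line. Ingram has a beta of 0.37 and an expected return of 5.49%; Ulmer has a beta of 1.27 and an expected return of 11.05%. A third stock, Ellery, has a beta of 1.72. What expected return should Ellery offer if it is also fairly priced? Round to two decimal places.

MRP (SML slope) = (11.05% − 5.49%) / (1.27 − 0.37) = 5.56% / 0.90 = 6.1778%
R_f (intercept) = 5.49% − 0.37 × 6.1778% = 3.2042%
E(R_Ellery) = R_f + β × MRP = 3.2042% + 1.72 × 6.1778% = 13.83%

13.83%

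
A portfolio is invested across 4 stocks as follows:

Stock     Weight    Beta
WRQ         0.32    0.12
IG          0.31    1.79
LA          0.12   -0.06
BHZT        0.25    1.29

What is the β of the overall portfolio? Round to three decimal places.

0.909

β_P = Σ w_i β_i = 0.32×0.12 + 0.31×1.79 + 0.12×-0.06 + 0.25×1.29 = 0.9086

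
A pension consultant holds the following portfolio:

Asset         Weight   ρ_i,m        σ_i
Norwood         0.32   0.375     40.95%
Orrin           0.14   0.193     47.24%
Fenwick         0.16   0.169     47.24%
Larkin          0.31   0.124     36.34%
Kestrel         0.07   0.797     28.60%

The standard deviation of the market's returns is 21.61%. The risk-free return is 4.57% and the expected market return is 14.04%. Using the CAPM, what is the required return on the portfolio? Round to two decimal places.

β_Norwood = 0.375 × 40.95% / 21.61% = 0.7106
β_Orrin = 0.193 × 47.24% / 21.61% = 0.4219
β_Fenwick = 0.169 × 47.24% / 21.61% = 0.3694
β_Larkin = 0.124 × 36.34% / 21.61% = 0.2085
β_Kestrel = 0.797 × 28.60% / 21.61% = 1.0548
β_P = Σ w_i β_i = 0.32×0.7106 + 0.14×0.4219 + 0.16×0.3694 + 0.31×0.2085 + 0.07×1.0548 = 0.4840
MRP = 14.04% − 4.57% = 9.47%
E(R_P) = R_f + β_P × MRP = 4.57% + 0.4840 × 9.47% = 9.15%

9.15%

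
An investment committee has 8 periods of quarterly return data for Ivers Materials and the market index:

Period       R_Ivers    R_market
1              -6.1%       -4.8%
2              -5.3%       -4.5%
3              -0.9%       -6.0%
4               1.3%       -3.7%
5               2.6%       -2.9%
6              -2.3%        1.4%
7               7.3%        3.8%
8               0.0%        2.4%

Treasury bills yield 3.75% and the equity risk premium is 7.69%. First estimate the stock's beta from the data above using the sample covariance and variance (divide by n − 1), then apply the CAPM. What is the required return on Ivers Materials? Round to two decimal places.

8.82%

Mean R_i = (-6.1 − 5.3 − 0.9 + 1.3 + 2.6 − 2.3 + 7.3 + 0.0) / 8 = -0.4250%
Mean R_m = (-4.8 − 4.5 − 6.0 − 3.7 − 2.9 + 1.4 + 3.8 + 2.4) / 8 = -1.7875%
Σ(R_i − R̄_i)(R_m − R̄_m) = 64.6225  ⇒  Cov = 64.6225 / 7 = 9.2318
Σ(R_m − R̄_m)² = 97.9888  ⇒  Var(R_m) = 97.9888 / 7 = 13.9984
β = Cov / Var(R_m) = 9.2318 / 13.9984 = 0.6595
E(R) = R_f + β × MRP = 3.75% + 0.6595 × 7.69% = 8.82%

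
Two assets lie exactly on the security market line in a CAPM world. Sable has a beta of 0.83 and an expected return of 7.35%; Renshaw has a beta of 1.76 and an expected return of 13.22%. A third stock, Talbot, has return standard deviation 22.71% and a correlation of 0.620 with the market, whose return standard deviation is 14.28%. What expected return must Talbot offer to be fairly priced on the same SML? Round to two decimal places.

MRP = (13.22% − 7.35%) / (1.76 − 0.83) = 6.3118%
R_f = 7.35% − 0.83 × 6.3118% = 2.1112%
β_Talbot = ρ·σ_i/σ_m = 0.620 × 22.71 / 14.28 = 0.9860
E(R_Talbot) = R_f + β × MRP = 2.1112% + 0.9860 × 6.3118% = 8.33%

8.33%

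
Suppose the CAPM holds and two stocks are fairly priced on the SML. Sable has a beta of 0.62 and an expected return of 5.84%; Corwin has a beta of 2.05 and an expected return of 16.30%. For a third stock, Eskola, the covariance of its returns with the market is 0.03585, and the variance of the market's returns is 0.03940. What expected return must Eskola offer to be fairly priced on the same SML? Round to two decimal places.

MRP = (16.30% − 5.84%) / (2.05 − 0.62) = 7.3147%
R_f = 5.84% − 0.62 × 7.3147% = 1.3049%
β_Eskola = Cov / Var(R_m) = 0.03585 / 0.03940 = 0.9099
E(R_Eskola) = R_f + β × MRP = 1.3049% + 0.9099 × 7.3147% = 7.96%

7.96%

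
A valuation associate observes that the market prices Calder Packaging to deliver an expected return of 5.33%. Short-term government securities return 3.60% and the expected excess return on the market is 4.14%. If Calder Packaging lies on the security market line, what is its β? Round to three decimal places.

β = (E(R) − R_f) / MRP = (5.33% − 3.60%) / 4.14% = 1.73% / 4.14% = 0.418

0.418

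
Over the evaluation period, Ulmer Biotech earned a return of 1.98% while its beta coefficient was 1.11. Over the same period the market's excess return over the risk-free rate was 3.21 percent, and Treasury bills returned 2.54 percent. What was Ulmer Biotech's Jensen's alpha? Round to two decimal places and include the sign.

-4.12%

CAPM benchmark = R_f + β(R_m − R_f) = 2.54% + 1.11 × 3.21% = 6.1031%
α = actual − benchmark = 1.98% − 6.1031% = -4.12%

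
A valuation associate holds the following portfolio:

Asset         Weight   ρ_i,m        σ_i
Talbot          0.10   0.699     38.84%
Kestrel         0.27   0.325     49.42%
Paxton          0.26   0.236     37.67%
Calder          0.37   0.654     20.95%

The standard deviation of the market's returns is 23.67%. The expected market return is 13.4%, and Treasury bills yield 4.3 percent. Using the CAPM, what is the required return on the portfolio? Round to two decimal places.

9.85%

β_Talbot = 0.699 × 38.84% / 23.67% = 1.1470
β_Kestrel = 0.325 × 49.42% / 23.67% = 0.6786
β_Paxton = 0.236 × 37.67% / 23.67% = 0.3756
β_Calder = 0.654 × 20.95% / 23.67% = 0.5788
β_P = Σ w_i β_i = 0.10×1.1470 + 0.27×0.6786 + 0.26×0.3756 + 0.37×0.5788 = 0.6097
MRP = 13.4% − 4.3% = 9.10%
E(R_P) = R_f + β_P × MRP = 4.3% + 0.6097 × 9.1% = 9.85%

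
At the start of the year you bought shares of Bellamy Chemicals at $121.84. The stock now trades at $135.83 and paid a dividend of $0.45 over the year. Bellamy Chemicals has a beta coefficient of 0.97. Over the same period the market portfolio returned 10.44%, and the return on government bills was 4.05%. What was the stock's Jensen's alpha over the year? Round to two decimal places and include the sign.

Realised HPR = (P1 + D1 − P0) / P0 = (135.83 + 0.45 − 121.84) / 121.84 = 14.44 / 121.84 = 11.8516%
MRP = 10.44% − 4.05% = 6.39%
CAPM required = R_f + β·MRP = 4.05% + 0.97 × 6.39% = 10.2483%
α = realised − required = 11.8516% − 10.2483% = +1.60%

+1.60%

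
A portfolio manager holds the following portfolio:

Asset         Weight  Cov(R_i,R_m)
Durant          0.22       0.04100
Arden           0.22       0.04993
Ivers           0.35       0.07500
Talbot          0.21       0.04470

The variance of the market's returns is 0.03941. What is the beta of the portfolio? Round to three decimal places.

1.412

β_Durant = 0.04100 / 0.03941 = 1.0403
β_Arden = 0.04993 / 0.03941 = 1.2669
β_Ivers = 0.07500 / 0.03941 = 1.9031
β_Talbot = 0.04470 / 0.03941 = 1.1342
β_P = Σ w_i β_i = 0.22×1.0403 + 0.22×1.2669 + 0.35×1.9031 + 0.21×1.1342 = 1.4119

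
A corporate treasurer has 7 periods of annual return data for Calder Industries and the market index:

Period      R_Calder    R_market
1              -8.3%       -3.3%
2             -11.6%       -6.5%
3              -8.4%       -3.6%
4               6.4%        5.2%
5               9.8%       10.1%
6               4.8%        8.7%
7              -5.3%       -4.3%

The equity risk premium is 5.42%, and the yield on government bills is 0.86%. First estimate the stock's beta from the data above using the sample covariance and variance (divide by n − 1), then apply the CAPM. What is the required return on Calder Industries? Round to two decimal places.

7.38%

Mean R_i = (-8.3 − 11.6 − 8.4 + 6.4 + 9.8 + 4.8 − 5.3) / 7 = -1.8000%
Mean R_m = (-3.3 − 6.5 − 3.6 + 5.2 + 10.1 + 8.7 − 4.3) / 7 = 0.9000%
Σ(R_i − R̄_i)(R_m − R̄_m) = 341.1800  ⇒  Cov = 341.1800 / 6 = 56.8633
Σ(R_m − R̄_m)² = 283.6600  ⇒  Var(R_m) = 283.6600 / 6 = 47.2767
β = Cov / Var(R_m) = 56.8633 / 47.2767 = 1.2028
E(R) = R_f + β × MRP = 0.86% + 1.2028 × 5.42% = 7.38%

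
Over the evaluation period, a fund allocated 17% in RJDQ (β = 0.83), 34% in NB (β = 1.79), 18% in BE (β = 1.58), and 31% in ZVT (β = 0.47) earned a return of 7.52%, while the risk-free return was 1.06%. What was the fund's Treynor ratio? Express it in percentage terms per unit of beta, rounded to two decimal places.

β_P = 0.17×0.83 + 0.34×1.79 + 0.18×1.58 + 0.31×0.47 = 1.1798
Treynor = (R_P − R_f) / β_P = (7.52% − 1.06%) / 1.1798 = 6.46% / 1.1798 = 5.48%

5.48%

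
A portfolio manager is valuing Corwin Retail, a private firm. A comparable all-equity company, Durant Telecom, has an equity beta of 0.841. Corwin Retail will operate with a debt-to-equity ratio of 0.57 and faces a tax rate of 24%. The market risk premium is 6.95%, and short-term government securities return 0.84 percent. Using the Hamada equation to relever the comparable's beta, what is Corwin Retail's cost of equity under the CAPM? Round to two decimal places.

β_L = β_U × [1 + (1 − t)(D/E)] = 0.841 × [1 + (1 − 0.24) × 0.57]
    = 0.841 × [1 + 0.76 × 0.57] = 0.841 × 1.4332 = 1.2053
E(R) = R_f + β_L × MRP = 0.84% + 1.2053 × 6.95% = 9.22%

9.22%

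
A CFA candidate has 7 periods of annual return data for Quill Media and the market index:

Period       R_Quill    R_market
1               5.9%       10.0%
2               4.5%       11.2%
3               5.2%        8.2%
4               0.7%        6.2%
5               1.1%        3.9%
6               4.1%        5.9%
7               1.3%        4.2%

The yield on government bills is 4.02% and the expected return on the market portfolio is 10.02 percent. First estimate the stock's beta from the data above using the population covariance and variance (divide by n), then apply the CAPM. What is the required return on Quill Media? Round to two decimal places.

7.67%

Mean R_i = (5.9 + 4.5 + 5.2 + 0.7 + 1.1 + 4.1 + 1.3) / 7 = 3.2571%
Mean R_m = (10.0 + 11.2 + 8.2 + 6.2 + 3.9 + 5.9 + 4.2) / 7 = 7.0857%
Σ(R_i − R̄_i)(R_m − R̄_m) = 28.7657  ⇒  Cov = 28.7657 / 7 = 4.1094
Σ(R_m − R̄_m)² = 47.3286  ⇒  Var(R_m) = 47.3286 / 7 = 6.7612
β = Cov / Var(R_m) = 4.1094 / 6.7612 = 0.6078
MRP = 10.02% − 4.02% = 6.00%
E(R) = R_f + β × MRP = 4.02% + 0.6078 × 6.00% = 7.67%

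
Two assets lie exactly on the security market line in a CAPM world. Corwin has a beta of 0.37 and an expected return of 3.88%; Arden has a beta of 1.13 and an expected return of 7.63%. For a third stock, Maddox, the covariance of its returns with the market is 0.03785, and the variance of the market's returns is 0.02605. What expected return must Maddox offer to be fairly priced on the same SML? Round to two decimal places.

MRP = (7.63% − 3.88%) / (1.13 − 0.37) = 4.9342%
R_f = 3.88% − 0.37 × 4.9342% = 2.0543%
β_Maddox = Cov / Var(R_m) = 0.03785 / 0.02605 = 1.4530
E(R_Maddox) = R_f + β × MRP = 2.0543% + 1.4530 × 4.9342% = 9.22%

9.22%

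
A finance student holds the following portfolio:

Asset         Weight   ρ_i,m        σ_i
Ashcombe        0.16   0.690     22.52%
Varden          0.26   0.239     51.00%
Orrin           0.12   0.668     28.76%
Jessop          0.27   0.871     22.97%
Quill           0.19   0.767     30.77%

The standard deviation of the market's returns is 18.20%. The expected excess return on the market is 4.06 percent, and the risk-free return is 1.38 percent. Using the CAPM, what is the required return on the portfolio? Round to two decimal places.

β_Ashcombe = 0.690 × 22.52% / 18.20% = 0.8538
β_Varden = 0.239 × 51.00% / 18.20% = 0.6697
β_Orrin = 0.668 × 28.76% / 18.20% = 1.0556
β_Jessop = 0.871 × 22.97% / 18.20% = 1.0993
β_Quill = 0.767 × 30.77% / 18.20% = 1.2967
β_P = Σ w_i β_i = 0.16×0.8538 + 0.26×0.6697 + 0.12×1.0556 + 0.27×1.0993 + 0.19×1.2967 = 0.9806
E(R_P) = R_f + β_P × MRP = 1.38% + 0.9806 × 4.06% = 5.36%

5.36%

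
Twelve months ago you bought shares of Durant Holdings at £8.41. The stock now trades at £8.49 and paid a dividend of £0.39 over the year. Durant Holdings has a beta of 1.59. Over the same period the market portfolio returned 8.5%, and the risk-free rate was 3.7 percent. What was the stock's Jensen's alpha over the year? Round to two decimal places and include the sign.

Realised HPR = (P1 + D1 − P0) / P0 = (8.49 + 0.39 − 8.41) / 8.41 = 0.47 / 8.41 = 5.5886%
MRP = 8.5% − 3.7% = 4.80%
CAPM required = R_f + β·MRP = 3.7% + 1.59 × 4.8% = 11.3320%
α = realised − required = 5.5886% − 11.3320% = -5.74%

-5.74%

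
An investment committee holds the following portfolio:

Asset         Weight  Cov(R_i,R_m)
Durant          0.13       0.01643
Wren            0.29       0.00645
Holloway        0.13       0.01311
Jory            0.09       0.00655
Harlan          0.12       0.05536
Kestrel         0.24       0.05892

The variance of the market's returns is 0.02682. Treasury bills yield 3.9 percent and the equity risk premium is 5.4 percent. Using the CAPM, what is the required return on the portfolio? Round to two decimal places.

β_Durant = 0.01643 / 0.02682 = 0.6126
β_Wren = 0.00645 / 0.02682 = 0.2405
β_Holloway = 0.01311 / 0.02682 = 0.4888
β_Jory = 0.00655 / 0.02682 = 0.2442
β_Harlan = 0.05536 / 0.02682 = 2.0641
β_Kestrel = 0.05892 / 0.02682 = 2.1969
β_P = Σ w_i β_i = 0.13×0.6126 + 0.29×0.2405 + 0.13×0.4888 + 0.09×0.2442 + 0.12×2.0641 + 0.24×2.1969 = 1.0099
E(R_P) = R_f + β_P × MRP = 3.9% + 1.0099 × 5.4% = 9.35%

9.35%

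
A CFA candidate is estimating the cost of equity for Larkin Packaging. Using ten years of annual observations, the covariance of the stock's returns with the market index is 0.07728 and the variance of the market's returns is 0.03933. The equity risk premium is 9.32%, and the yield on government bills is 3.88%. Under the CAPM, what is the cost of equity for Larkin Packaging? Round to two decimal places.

22.19%

β = Cov(R_i, R_m) / Var(R_m) = 0.07728 / 0.03933 = 1.9649
E(R) = R_f + β × MRP = 3.88% + 1.9649 × 9.32% = 22.19%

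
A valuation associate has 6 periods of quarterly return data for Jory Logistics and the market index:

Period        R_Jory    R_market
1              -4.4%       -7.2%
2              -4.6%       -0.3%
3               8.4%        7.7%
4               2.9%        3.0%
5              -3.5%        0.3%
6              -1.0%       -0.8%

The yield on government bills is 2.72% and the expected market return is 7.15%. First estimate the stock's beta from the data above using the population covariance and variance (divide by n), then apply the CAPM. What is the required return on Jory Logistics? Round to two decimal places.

Mean R_i = (-4.4 − 4.6 + 8.4 + 2.9 − 3.5 − 1.0) / 6 = -0.3667%
Mean R_m = (-7.2 − 0.3 + 7.7 + 3.0 + 0.3 − 0.8) / 6 = 0.4500%
Σ(R_i − R̄_i)(R_m − R̄_m) = 107.1800  ⇒  Cov = 107.1800 / 6 = 17.8633
Σ(R_m − R̄_m)² = 119.7350  ⇒  Var(R_m) = 119.7350 / 6 = 19.9558
β = Cov / Var(R_m) = 17.8633 / 19.9558 = 0.8951
MRP = 7.15% − 2.72% = 4.43%
E(R) = R_f + β × MRP = 2.72% + 0.8951 × 4.43% = 6.69%

6.69%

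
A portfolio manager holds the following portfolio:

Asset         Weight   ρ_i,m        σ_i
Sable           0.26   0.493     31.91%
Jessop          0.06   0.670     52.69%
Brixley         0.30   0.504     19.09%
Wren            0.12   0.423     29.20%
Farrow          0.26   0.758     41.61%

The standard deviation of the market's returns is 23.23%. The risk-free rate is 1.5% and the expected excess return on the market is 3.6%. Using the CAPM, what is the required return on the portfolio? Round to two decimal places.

4.41%

β_Sable = 0.493 × 31.91% / 23.23% = 0.6772
β_Jessop = 0.670 × 52.69% / 23.23% = 1.5197
β_Brixley = 0.504 × 19.09% / 23.23% = 0.4142
β_Wren = 0.423 × 29.20% / 23.23% = 0.5317
β_Farrow = 0.758 × 41.61% / 23.23% = 1.3577
β_P = Σ w_i β_i = 0.26×0.6772 + 0.06×1.5197 + 0.30×0.4142 + 0.12×0.5317 + 0.26×1.3577 = 0.8083
E(R_P) = R_f + β_P × MRP = 1.5% + 0.8083 × 3.6% = 4.41%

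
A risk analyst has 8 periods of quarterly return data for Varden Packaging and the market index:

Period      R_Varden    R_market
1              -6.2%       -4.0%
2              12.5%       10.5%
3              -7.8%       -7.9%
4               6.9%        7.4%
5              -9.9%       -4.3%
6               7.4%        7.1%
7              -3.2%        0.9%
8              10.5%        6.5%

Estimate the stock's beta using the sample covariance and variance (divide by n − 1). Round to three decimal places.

Mean R_i = (-6.2 + 12.5 − 7.8 + 6.9 − 9.9 + 7.4 − 3.2 + 10.5) / 8 = 1.2750%
Mean R_m = (-4.0 + 10.5 − 7.9 + 7.4 − 4.3 + 7.1 + 0.9 + 6.5) / 8 = 2.0250%
Σ(R_i − R̄_i)(R_m − R̄_m) = 408.5550  ⇒  Cov = 408.5550 / 7 = 58.3650
Σ(R_m − R̄_m)² = 322.5750  ⇒  Var(R_m) = 322.5750 / 7 = 46.0821
β = Cov / Var(R_m) = 58.3650 / 46.0821 = 1.2665

1.267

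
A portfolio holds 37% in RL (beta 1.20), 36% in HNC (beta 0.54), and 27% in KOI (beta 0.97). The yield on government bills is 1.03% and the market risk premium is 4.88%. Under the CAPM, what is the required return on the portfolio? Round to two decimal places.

β_P = Σ w_i β_i = 0.37×1.20 + 0.36×0.54 + 0.27×0.97 = 0.9003
E(R_P) = R_f + β_P × MRP = 1.03% + 0.9003 × 4.88% = 5.42%

5.42%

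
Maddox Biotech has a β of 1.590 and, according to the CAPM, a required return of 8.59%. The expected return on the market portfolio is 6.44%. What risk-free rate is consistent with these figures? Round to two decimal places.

2.80%

E(R) = R_f + β(E(R_m) − R_f) = R_f(1 − β) + β·E(R_m)
8.59% = R_f × (1 − 1.590) + 1.590 × 6.44%
8.59% = R_f × -0.590 + 10.23960%
R_f = (8.59% − 10.23960%) / -0.590 = 2.80%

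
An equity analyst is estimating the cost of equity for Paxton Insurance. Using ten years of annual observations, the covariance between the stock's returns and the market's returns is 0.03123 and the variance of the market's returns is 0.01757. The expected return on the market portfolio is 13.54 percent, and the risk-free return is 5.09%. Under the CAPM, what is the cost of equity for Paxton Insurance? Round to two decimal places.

20.11%

β = Cov(R_i, R_m) / Var(R_m) = 0.03123 / 0.01757 = 1.7775
MRP = 13.54% − 5.09% = 8.45%
E(R) = R_f + β × MRP = 5.09% + 1.7775 × 8.45% = 20.11%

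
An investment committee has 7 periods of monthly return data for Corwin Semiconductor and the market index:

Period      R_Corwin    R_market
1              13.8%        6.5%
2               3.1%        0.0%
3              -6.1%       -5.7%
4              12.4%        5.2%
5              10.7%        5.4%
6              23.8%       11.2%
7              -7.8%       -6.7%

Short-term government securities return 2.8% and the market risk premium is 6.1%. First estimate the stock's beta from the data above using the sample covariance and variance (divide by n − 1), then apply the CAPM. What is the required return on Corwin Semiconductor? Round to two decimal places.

13.20%

Mean R_i = (13.8 + 3.1 − 6.1 + 12.4 + 10.7 + 23.8 − 7.8) / 7 = 7.1286%
Mean R_m = (6.5 + 0.0 − 5.7 + 5.2 + 5.4 + 11.2 − 6.7) / 7 = 2.2714%
Σ(R_i − R̄_i)(R_m − R̄_m) = 452.2057  ⇒  Cov = 452.2057 / 6 = 75.3676
Σ(R_m − R̄_m)² = 265.1543  ⇒  Var(R_m) = 265.1543 / 6 = 44.1924
β = Cov / Var(R_m) = 75.3676 / 44.1924 = 1.7054
E(R) = R_f + β × MRP = 2.8% + 1.7054 × 6.1% = 13.20%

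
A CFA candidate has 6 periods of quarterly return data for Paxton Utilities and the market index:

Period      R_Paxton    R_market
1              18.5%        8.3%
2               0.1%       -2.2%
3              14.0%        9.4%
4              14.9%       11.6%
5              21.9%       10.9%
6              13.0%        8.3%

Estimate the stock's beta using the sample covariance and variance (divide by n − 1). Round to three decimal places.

Mean R_i = (18.5 + 0.1 + 14.0 + 14.9 + 21.9 + 13.0) / 6 = 13.7333%
Mean R_m = (8.3 − 2.2 + 9.4 + 11.6 + 10.9 + 8.3) / 6 = 7.7167%
Σ(R_i − R̄_i)(R_m − R̄_m) = 168.5267  ⇒  Cov = 168.5267 / 5 = 33.7053
Σ(R_m − R̄_m)² = 127.0683  ⇒  Var(R_m) = 127.0683 / 5 = 25.4137
β = Cov / Var(R_m) = 33.7053 / 25.4137 = 1.3263

1.326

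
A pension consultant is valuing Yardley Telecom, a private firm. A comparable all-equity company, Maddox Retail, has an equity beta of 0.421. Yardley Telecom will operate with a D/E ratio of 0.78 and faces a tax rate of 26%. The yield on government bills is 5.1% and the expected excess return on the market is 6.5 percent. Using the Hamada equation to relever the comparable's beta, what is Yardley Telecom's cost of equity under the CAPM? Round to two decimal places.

β_L = β_U × [1 + (1 − t)(D/E)] = 0.421 × [1 + (1 − 0.26) × 0.78]
    = 0.421 × [1 + 0.74 × 0.78] = 0.421 × 1.5772 = 0.6640
E(R) = R_f + β_L × MRP = 5.1% + 0.6640 × 6.5% = 9.42%

9.42%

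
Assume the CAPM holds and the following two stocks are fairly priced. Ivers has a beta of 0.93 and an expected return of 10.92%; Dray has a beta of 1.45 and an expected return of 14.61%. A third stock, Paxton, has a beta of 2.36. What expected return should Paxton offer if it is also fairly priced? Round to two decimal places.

21.07%

MRP (SML slope) = (14.61% − 10.92%) / (1.45 − 0.93) = 3.69% / 0.52 = 7.0962%
R_f (intercept) = 10.92% − 0.93 × 7.0962% = 4.3205%
E(R_Paxton) = R_f + β × MRP = 4.3205% + 2.36 × 7.0962% = 21.07%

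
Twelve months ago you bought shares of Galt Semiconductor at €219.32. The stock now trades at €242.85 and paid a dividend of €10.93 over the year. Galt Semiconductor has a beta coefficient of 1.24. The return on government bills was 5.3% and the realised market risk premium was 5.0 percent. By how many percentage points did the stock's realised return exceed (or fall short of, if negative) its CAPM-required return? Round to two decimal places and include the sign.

Realised HPR = (P1 + D1 − P0) / P0 = (242.85 + 10.93 − 219.32) / 219.32 = 34.46 / 219.32 = 15.7122%
CAPM required = R_f + β·MRP = 5.3% + 1.24 × 5.0% = 11.5000%
α = realised − required = 15.7122% − 11.5000% = +4.21%

+4.21%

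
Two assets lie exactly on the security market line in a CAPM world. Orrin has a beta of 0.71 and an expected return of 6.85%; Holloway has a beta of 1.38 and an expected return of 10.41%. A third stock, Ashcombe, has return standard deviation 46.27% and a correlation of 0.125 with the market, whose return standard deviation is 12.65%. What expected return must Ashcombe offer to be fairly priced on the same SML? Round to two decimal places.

5.51%

MRP = (10.41% − 6.85%) / (1.38 − 0.71) = 5.3134%
R_f = 6.85% − 0.71 × 5.3134% = 3.0775%
β_Ashcombe = ρ·σ_i/σ_m = 0.125 × 46.27 / 12.65 = 0.4572
E(R_Ashcombe) = R_f + β × MRP = 3.0775% + 0.4572 × 5.3134% = 5.51%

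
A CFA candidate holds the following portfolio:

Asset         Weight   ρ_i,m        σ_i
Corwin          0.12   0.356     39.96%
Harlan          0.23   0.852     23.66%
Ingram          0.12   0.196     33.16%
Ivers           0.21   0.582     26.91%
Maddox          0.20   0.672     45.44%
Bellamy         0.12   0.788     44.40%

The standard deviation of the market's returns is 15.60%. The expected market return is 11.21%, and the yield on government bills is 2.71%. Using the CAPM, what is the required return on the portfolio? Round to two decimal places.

β_Corwin = 0.356 × 39.96% / 15.60% = 0.9119
β_Harlan = 0.852 × 23.66% / 15.60% = 1.2922
β_Ingram = 0.196 × 33.16% / 15.60% = 0.4166
β_Ivers = 0.582 × 26.91% / 15.60% = 1.0040
β_Maddox = 0.672 × 45.44% / 15.60% = 1.9574
β_Bellamy = 0.788 × 44.40% / 15.60% = 2.2428
β_P = Σ w_i β_i = 0.12×0.9119 + 0.23×1.2922 + 0.12×0.4166 + 0.21×1.0040 + 0.20×1.9574 + 0.12×2.2428 = 1.3281
MRP = 11.21% − 2.71% = 8.50%
E(R_P) = R_f + β_P × MRP = 2.71% + 1.3281 × 8.50% = 14.00%

14.00%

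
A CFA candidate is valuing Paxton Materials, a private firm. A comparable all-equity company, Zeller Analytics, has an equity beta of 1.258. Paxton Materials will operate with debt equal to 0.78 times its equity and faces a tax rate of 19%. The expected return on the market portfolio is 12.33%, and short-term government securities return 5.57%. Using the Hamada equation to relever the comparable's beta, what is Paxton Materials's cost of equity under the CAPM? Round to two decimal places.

β_L = β_U × [1 + (1 − t)(D/E)] = 1.258 × [1 + (1 − 0.19) × 0.78]
    = 1.258 × [1 + 0.81 × 0.78] = 1.258 × 1.6318 = 2.0528
MRP = 12.33% − 5.57% = 6.76%
E(R) = R_f + β_L × MRP = 5.57% + 2.0528 × 6.76% = 19.45%

19.45%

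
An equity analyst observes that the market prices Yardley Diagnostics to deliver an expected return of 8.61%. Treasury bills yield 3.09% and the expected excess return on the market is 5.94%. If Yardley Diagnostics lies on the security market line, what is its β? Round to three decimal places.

β = (E(R) − R_f) / MRP = (8.61% − 3.09%) / 5.94% = 5.52% / 5.94% = 0.929

0.929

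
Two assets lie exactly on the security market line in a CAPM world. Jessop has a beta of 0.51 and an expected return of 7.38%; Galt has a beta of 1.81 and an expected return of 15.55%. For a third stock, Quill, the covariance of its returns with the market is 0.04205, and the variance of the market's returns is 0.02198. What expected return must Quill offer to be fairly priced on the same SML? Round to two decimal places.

MRP = (15.55% − 7.38%) / (1.81 − 0.51) = 6.2846%
R_f = 7.38% − 0.51 × 6.2846% = 4.1749%
β_Quill = Cov / Var(R_m) = 0.04205 / 0.02198 = 1.9131
E(R_Quill) = R_f + β × MRP = 4.1749% + 1.9131 × 6.2846% = 16.20%

16.20%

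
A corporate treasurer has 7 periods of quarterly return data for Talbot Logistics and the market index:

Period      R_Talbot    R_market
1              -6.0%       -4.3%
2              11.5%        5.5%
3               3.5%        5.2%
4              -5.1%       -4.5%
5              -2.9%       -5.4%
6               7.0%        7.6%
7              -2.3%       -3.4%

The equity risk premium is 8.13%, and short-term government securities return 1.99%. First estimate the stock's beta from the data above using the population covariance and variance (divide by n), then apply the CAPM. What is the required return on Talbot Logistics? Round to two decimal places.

10.62%

Mean R_i = (-6.0 + 11.5 + 3.5 − 5.1 − 2.9 + 7.0 − 2.3) / 7 = 0.8143%
Mean R_m = (-4.3 + 5.5 + 5.2 − 4.5 − 5.4 + 7.6 − 3.4) / 7 = 0.1000%
Σ(R_i − R̄_i)(R_m − R̄_m) = 206.3100  ⇒  Cov = 206.3100 / 7 = 29.4729
Σ(R_m − R̄_m)² = 194.4400  ⇒  Var(R_m) = 194.4400 / 7 = 27.7771
β = Cov / Var(R_m) = 29.4729 / 27.7771 = 1.0611
E(R) = R_f + β × MRP = 1.99% + 1.0611 × 8.13% = 10.62%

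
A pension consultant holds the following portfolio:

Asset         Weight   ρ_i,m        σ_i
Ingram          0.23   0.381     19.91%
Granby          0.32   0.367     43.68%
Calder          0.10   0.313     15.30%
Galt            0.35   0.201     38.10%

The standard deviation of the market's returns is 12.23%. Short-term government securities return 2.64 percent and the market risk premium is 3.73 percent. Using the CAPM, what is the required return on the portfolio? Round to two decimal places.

β_Ingram = 0.381 × 19.91% / 12.23% = 0.6203
β_Granby = 0.367 × 43.68% / 12.23% = 1.3108
β_Calder = 0.313 × 15.30% / 12.23% = 0.3916
β_Galt = 0.201 × 38.10% / 12.23% = 0.6262
β_P = Σ w_i β_i = 0.23×0.6203 + 0.32×1.3108 + 0.10×0.3916 + 0.35×0.6262 = 0.8205
E(R_P) = R_f + β_P × MRP = 2.64% + 0.8205 × 3.73% = 5.70%

5.70%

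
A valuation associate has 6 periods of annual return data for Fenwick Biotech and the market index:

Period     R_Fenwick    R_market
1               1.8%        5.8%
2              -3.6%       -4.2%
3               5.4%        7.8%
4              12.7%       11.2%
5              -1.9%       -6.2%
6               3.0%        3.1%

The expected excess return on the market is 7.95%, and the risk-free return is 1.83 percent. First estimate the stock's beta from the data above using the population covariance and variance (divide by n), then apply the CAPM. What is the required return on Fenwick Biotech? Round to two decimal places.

7.94%

Mean R_i = (1.8 − 3.6 + 5.4 + 12.7 − 1.9 + 3.0) / 6 = 2.9000%
Mean R_m = (5.8 − 4.2 + 7.8 + 11.2 − 6.2 + 3.1) / 6 = 2.9167%
Σ(R_i − R̄_i)(R_m − R̄_m) = 180.2500  ⇒  Cov = 180.2500 / 6 = 30.0417
Σ(R_m − R̄_m)² = 234.5683  ⇒  Var(R_m) = 234.5683 / 6 = 39.0947
β = Cov / Var(R_m) = 30.0417 / 39.0947 = 0.7684
E(R) = R_f + β × MRP = 1.83% + 0.7684 × 7.95% = 7.94%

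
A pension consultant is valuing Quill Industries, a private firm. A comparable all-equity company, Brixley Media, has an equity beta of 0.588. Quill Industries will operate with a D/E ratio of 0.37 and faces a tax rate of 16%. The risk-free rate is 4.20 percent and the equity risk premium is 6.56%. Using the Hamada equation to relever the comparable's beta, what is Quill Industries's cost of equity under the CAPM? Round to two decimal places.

9.26%

β_L = β_U × [1 + (1 − t)(D/E)] = 0.588 × [1 + (1 − 0.16) × 0.37]
    = 0.588 × [1 + 0.84 × 0.37] = 0.588 × 1.3108 = 0.7708
E(R) = R_f + β_L × MRP = 4.20% + 0.7708 × 6.56% = 9.26%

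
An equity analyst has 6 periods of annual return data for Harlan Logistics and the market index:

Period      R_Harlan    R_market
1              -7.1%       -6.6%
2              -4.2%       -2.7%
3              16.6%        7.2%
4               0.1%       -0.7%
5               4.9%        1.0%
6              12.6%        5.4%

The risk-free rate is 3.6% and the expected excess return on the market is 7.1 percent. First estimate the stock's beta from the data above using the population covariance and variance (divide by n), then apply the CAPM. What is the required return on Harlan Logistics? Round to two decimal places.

Mean R_i = (-7.1 − 4.2 + 16.6 + 0.1 + 4.9 + 12.6) / 6 = 3.8167%
Mean R_m = (-6.6 − 2.7 + 7.2 − 0.7 + 1.0 + 5.4) / 6 = 0.6000%
Σ(R_i − R̄_i)(R_m − R̄_m) = 236.8500  ⇒  Cov = 236.8500 / 6 = 39.4750
Σ(R_m − R̄_m)² = 131.1800  ⇒  Var(R_m) = 131.1800 / 6 = 21.8633
β = Cov / Var(R_m) = 39.4750 / 21.8633 = 1.8055
E(R) = R_f + β × MRP = 3.6% + 1.8055 × 7.1% = 16.42%

16.42%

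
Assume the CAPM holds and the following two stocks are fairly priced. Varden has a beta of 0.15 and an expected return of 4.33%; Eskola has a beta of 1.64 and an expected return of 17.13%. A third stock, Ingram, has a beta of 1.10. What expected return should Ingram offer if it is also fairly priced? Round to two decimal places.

12.49%

MRP (SML slope) = (17.13% − 4.33%) / (1.64 − 0.15) = 12.80% / 1.49 = 8.5906%
R_f (intercept) = 4.33% − 0.15 × 8.5906% = 3.0414%
E(R_Ingram) = R_f + β × MRP = 3.0414% + 1.10 × 8.5906% = 12.49%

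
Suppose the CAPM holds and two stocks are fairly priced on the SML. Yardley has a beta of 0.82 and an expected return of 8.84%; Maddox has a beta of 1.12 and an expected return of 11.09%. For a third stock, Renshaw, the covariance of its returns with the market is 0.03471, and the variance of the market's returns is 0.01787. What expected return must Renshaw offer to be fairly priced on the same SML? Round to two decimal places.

17.26%

MRP = (11.09% − 8.84%) / (1.12 − 0.82) = 7.5000%
R_f = 8.84% − 0.82 × 7.5000% = 2.6900%
β_Renshaw = Cov / Var(R_m) = 0.03471 / 0.01787 = 1.9424
E(R_Renshaw) = R_f + β × MRP = 2.6900% + 1.9424 × 7.5000% = 17.26%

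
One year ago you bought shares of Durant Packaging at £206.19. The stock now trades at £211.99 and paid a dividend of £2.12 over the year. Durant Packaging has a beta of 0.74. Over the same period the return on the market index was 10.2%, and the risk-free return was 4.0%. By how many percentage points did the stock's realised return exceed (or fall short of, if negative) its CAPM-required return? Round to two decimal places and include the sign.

-4.75%

Realised HPR = (P1 + D1 − P0) / P0 = (211.99 + 2.12 − 206.19) / 206.19 = 7.92 / 206.19 = 3.8411%
MRP = 10.2% − 4.0% = 6.20%
CAPM required = R_f + β·MRP = 4.0% + 0.74 × 6.2% = 8.5880%
α = realised − required = 3.8411% − 8.5880% = -4.75%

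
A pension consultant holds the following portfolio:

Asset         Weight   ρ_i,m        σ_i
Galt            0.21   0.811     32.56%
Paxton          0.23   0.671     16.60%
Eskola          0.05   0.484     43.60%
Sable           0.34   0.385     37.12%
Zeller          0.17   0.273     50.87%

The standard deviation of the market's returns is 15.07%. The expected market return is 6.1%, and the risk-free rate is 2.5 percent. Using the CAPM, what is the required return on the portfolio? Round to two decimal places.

6.41%

β_Galt = 0.811 × 32.56% / 15.07% = 1.7522
β_Paxton = 0.671 × 16.60% / 15.07% = 0.7391
β_Eskola = 0.484 × 43.60% / 15.07% = 1.4003
β_Sable = 0.385 × 37.12% / 15.07% = 0.9483
β_Zeller = 0.273 × 50.87% / 15.07% = 0.9215
β_P = Σ w_i β_i = 0.21×1.7522 + 0.23×0.7391 + 0.05×1.4003 + 0.34×0.9483 + 0.17×0.9215 = 1.0870
MRP = 6.1% − 2.5% = 3.60%
E(R_P) = R_f + β_P × MRP = 2.5% + 1.0870 × 3.6% = 6.41%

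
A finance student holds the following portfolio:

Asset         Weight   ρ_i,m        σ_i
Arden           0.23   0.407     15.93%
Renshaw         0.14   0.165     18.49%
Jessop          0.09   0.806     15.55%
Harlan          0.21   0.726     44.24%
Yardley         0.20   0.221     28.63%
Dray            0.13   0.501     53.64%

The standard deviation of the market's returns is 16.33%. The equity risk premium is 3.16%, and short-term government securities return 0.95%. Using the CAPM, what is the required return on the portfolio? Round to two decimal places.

3.77%

β_Arden = 0.407 × 15.93% / 16.33% = 0.3970
β_Renshaw = 0.165 × 18.49% / 16.33% = 0.1868
β_Jessop = 0.806 × 15.55% / 16.33% = 0.7675
β_Harlan = 0.726 × 44.24% / 16.33% = 1.9668
β_Yardley = 0.221 × 28.63% / 16.33% = 0.3875
β_Dray = 0.501 × 53.64% / 16.33% = 1.6457
β_P = Σ w_i β_i = 0.23×0.3970 + 0.14×0.1868 + 0.09×0.7675 + 0.21×1.9668 + 0.20×0.3875 + 0.13×1.6457 = 0.8910
E(R_P) = R_f + β_P × MRP = 0.95% + 0.8910 × 3.16% = 3.77%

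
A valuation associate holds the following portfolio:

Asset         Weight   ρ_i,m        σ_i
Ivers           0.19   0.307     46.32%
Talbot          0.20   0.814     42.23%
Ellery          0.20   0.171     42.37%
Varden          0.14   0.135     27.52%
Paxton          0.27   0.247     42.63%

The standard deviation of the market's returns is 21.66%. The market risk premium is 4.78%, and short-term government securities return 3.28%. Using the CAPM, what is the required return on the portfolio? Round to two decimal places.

β_Ivers = 0.307 × 46.32% / 21.66% = 0.6565
β_Talbot = 0.814 × 42.23% / 21.66% = 1.5870
β_Ellery = 0.171 × 42.37% / 21.66% = 0.3345
β_Varden = 0.135 × 27.52% / 21.66% = 0.1715
β_Paxton = 0.247 × 42.63% / 21.66% = 0.4861
β_P = Σ w_i β_i = 0.19×0.6565 + 0.20×1.5870 + 0.20×0.3345 + 0.14×0.1715 + 0.27×0.4861 = 0.6643
E(R_P) = R_f + β_P × MRP = 3.28% + 0.6643 × 4.78% = 6.46%

6.46%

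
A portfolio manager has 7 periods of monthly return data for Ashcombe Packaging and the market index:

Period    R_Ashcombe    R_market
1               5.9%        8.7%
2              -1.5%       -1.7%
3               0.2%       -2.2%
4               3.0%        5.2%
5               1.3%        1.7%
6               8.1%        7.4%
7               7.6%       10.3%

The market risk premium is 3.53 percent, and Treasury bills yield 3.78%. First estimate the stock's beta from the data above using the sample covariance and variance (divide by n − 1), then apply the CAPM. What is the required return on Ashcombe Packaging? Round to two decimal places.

Mean R_i = (5.9 − 1.5 + 0.2 + 3.0 + 1.3 + 8.1 + 7.6) / 7 = 3.5143%
Mean R_m = (8.7 − 1.7 − 2.2 + 5.2 + 1.7 + 7.4 + 10.3) / 7 = 4.2000%
Σ(R_i − R̄_i)(R_m − R̄_m) = 106.1500  ⇒  Cov = 106.1500 / 6 = 17.6917
Σ(R_m − R̄_m)² = 150.7200  ⇒  Var(R_m) = 150.7200 / 6 = 25.1200
β = Cov / Var(R_m) = 17.6917 / 25.1200 = 0.7043
E(R) = R_f + β × MRP = 3.78% + 0.7043 × 3.53% = 6.27%

6.27%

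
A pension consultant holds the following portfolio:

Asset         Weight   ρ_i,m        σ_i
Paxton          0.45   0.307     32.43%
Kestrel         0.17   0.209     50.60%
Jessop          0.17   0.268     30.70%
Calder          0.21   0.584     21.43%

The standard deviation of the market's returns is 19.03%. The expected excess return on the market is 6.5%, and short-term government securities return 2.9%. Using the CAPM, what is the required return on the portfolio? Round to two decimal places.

6.42%

β_Paxton = 0.307 × 32.43% / 19.03% = 0.5232
β_Kestrel = 0.209 × 50.60% / 19.03% = 0.5557
β_Jessop = 0.268 × 30.70% / 19.03% = 0.4323
β_Calder = 0.584 × 21.43% / 19.03% = 0.6577
β_P = Σ w_i β_i = 0.45×0.5232 + 0.17×0.5557 + 0.17×0.4323 + 0.21×0.6577 = 0.5415
E(R_P) = R_f + β_P × MRP = 2.9% + 0.5415 × 6.5% = 6.42%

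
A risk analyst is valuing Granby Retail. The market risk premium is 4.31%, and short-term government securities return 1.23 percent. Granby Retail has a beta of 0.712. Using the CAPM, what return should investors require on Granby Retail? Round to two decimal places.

E(R) = R_f + β × MRP = 1.23% + 0.712 × 4.31% = 4.30%

4.30%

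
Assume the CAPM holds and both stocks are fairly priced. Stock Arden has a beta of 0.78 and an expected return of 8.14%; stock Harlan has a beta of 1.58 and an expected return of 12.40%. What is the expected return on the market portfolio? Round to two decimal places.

Both satisfy E(R) = R_f + β·MRP, so the slope of the SML is
MRP = (12.40% − 8.14%) / (1.58 − 0.78) = 4.26% / 0.80 = 5.3250%
R_f = E(R_Arden) − β_Arden·MRP = 8.14% − 0.78 × 5.3250% = 3.9865%
E(R_m) = R_f + MRP = 3.9865% + 5.3250% = 9.31%

9.31%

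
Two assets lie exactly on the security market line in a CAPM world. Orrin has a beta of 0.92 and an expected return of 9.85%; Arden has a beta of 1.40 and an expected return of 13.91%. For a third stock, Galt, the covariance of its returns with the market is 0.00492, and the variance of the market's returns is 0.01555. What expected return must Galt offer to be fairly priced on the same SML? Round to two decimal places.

4.74%

MRP = (13.91% − 9.85%) / (1.40 − 0.92) = 8.4583%
R_f = 9.85% − 0.92 × 8.4583% = 2.0684%
β_Galt = Cov / Var(R_m) = 0.00492 / 0.01555 = 0.3164
E(R_Galt) = R_f + β × MRP = 2.0684% + 0.3164 × 8.4583% = 4.74%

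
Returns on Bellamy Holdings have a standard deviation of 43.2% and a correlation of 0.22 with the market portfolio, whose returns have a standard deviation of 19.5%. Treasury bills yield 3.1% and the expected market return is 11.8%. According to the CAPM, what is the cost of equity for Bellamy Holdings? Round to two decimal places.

7.34%

β = ρ × σ_i / σ_m = 0.22 × 43.2% / 19.5% = 0.4874
MRP = 11.8% − 3.1% = 8.70%
E(R) = 3.1% + 0.4874 × 8.7% = 7.34%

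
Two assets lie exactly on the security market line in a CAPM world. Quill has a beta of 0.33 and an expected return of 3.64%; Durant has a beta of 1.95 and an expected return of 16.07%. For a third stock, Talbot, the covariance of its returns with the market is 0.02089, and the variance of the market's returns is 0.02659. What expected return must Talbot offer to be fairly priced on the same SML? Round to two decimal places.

MRP = (16.07% − 3.64%) / (1.95 − 0.33) = 7.6728%
R_f = 3.64% − 0.33 × 7.6728% = 1.1080%
β_Talbot = Cov / Var(R_m) = 0.02089 / 0.02659 = 0.7856
E(R_Talbot) = R_f + β × MRP = 1.1080% + 0.7856 × 7.6728% = 7.14%

7.14%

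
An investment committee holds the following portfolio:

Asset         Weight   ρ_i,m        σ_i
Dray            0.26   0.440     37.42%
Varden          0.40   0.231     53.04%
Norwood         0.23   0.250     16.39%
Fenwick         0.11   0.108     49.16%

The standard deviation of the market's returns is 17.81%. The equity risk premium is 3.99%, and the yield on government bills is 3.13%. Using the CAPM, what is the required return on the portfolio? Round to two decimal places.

β_Dray = 0.440 × 37.42% / 17.81% = 0.9245
β_Varden = 0.231 × 53.04% / 17.81% = 0.6879
β_Norwood = 0.250 × 16.39% / 17.81% = 0.2301
β_Fenwick = 0.108 × 49.16% / 17.81% = 0.2981
β_P = Σ w_i β_i = 0.26×0.9245 + 0.40×0.6879 + 0.23×0.2301 + 0.11×0.2981 = 0.6012
E(R_P) = R_f + β_P × MRP = 3.13% + 0.6012 × 3.99% = 5.53%

5.53%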